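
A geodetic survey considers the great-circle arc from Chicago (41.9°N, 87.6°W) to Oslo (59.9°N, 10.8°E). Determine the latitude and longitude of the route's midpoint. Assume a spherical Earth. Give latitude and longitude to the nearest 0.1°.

From cos δ = sin φ₁ sin φ₂ + cos φ₁ cos φ₂ cos Δλ, the central angle is δ ≈ 1.020 rad (58.4°).
Interpolate at f = 1/2 with slerp weights a = sin((1−f)δ)/sin δ ≈ 0.573, b = sin(fδ)/sin δ ≈ 0.573.
p = a·p₁ + b·p₂ ≈ (0.300, -0.372, 0.878); φ = arcsin(p_z) ≈ 61.44°, λ = atan2(p_y, p_x) ≈ -51.12°.

≈ (61.4°N, 51.1°W)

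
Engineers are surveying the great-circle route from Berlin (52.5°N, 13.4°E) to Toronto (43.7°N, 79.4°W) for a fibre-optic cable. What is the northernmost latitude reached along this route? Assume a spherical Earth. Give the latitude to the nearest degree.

≈ 59°N

The great circle lies in the plane with unit normal n̂ = (p₁ × p₂)/|p₁ × p₂|.
Here n̂_z ≈ -0.517; the vertex latitude is φ_max = arccos|n̂_z| ≈ 58.9°.
Check via Clairaut: cos φ_max = |cos φ₁| · sin C = cos(52.5°)·sin(58.1°) ≈ 0.517, again giving ≈ 58.9°.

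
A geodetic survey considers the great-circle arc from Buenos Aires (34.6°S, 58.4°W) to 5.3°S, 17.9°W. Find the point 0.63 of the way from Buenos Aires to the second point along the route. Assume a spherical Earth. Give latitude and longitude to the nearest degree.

Write both endpoints as unit vectors p₁, p₂ with components (cos φ cos λ, cos φ sin λ, sin φ).
The central angle between the endpoints is δ = arccos(p₁·p₂) ≈ 0.829 rad (47.5°).
Interpolate at f = 0.63 with slerp weights a = sin((1−f)δ)/sin δ ≈ 0.410, b = sin(fδ)/sin δ ≈ 0.677.
p = a·p₁ + b·p₂ ≈ (0.818, -0.494, -0.295); φ = arcsin(p_z) ≈ -17.16°, λ = atan2(p_y, p_x) ≈ -31.15°.

≈ 17°S, 31°W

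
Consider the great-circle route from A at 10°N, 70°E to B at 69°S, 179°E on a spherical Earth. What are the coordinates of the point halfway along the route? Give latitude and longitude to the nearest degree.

Write both endpoints as unit vectors p₁, p₂ with components (cos φ cos λ, cos φ sin λ, sin φ).
The central angle between the endpoints is δ = arccos(p₁·p₂) ≈ 1.851 rad (106.1°).
Interpolate at f = 1/2 with slerp weights a = sin((1−f)δ)/sin δ ≈ 0.832, b = sin(fδ)/sin δ ≈ 0.832.
p = a·p₁ + b·p₂ ≈ (-0.018, 0.775, -0.632); φ = arcsin(p_z) ≈ -39.20°, λ = atan2(p_y, p_x) ≈ 91.32°.

≈ 39°S, 91°E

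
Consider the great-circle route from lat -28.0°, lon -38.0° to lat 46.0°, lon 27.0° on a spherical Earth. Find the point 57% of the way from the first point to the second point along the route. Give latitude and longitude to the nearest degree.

≈ lat 16°, lon -6°

Convert each endpoint to a unit vector on the sphere (x = cos φ cos λ, y = cos φ sin λ, z = sin φ).
The central angle between the endpoints is δ = arccos(p₁·p₂) ≈ 1.649 rad (94.5°).
Interpolate at f = 0.57 with slerp weights a = sin((1−f)δ)/sin δ ≈ 0.653, b = sin(fδ)/sin δ ≈ 0.810.
p = a·p₁ + b·p₂ ≈ (0.956, -0.100, 0.276); φ = arcsin(p_z) ≈ 16.03°, λ = atan2(p_y, p_x) ≈ -5.95°.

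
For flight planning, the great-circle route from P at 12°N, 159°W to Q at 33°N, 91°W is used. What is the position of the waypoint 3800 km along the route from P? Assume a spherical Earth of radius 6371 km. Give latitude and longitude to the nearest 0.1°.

From cos δ = sin φ₁ sin φ₂ + cos φ₁ cos φ₂ cos Δλ, the central angle is δ ≈ 1.137 rad (65.1°). The total great-circle distance is δ·R ≈ 1.137 × 6371 ≈ 7242 km, so the target fraction is f = 3800/7242 ≈ 0.525.
Interpolate at f ≈ 0.525 with slerp weights a = sin((1−f)δ)/sin δ ≈ 0.567, b = sin(fδ)/sin δ ≈ 0.619.
p = a·p₁ + b·p₂ ≈ (-0.527, -0.718, 0.455); φ = arcsin(p_z) ≈ 27.07°, λ = atan2(p_y, p_x) ≈ -126.27°.

≈ 27.1°N, 126.3°W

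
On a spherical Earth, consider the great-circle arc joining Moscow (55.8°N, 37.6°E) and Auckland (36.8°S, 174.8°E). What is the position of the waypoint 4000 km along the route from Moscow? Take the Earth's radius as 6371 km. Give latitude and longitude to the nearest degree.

From cos δ = sin φ₁ sin φ₂ + cos φ₁ cos φ₂ cos Δλ, the central angle is δ ≈ 2.542 rad (145.7°). The total great-circle distance is δ·R ≈ 2.542 × 6371 ≈ 16196 km, so the target fraction is f = 4000/16196 ≈ 0.247.
Interpolate at f ≈ 0.247 with slerp weights a = sin((1−f)δ)/sin δ ≈ 1.669, b = sin(fδ)/sin δ ≈ 1.041.
p = a·p₁ + b·p₂ ≈ (-0.087, 0.648, 0.757); φ = arcsin(p_z) ≈ 49.17°, λ = atan2(p_y, p_x) ≈ 97.65°.

≈ (49°N, 98°E)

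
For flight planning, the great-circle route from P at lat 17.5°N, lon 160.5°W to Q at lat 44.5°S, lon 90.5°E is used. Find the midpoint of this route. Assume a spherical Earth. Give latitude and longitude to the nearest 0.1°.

≈ lat 22.1°S, lon 156.4°E

Write both endpoints as unit vectors p₁, p₂ with components (cos φ cos λ, cos φ sin λ, sin φ).
The central angle between the endpoints is δ = arccos(p₁·p₂) ≈ 2.018 rad (115.6°).
Interpolate at f = 1/2 with slerp weights a = sin((1−f)δ)/sin δ ≈ 0.938, b = sin(fδ)/sin δ ≈ 0.938.
p = a·p₁ + b·p₂ ≈ (-0.849, 0.371, -0.376); φ = arcsin(p_z) ≈ -22.06°, λ = atan2(p_y, p_x) ≈ 156.43°.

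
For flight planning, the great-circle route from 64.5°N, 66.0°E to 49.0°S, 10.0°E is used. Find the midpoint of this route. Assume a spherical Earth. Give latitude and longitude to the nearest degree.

Write both endpoints as unit vectors p₁, p₂ with components (cos φ cos λ, cos φ sin λ, sin φ).
The central angle between the endpoints is δ = arccos(p₁·p₂) ≈ 2.121 rad (121.6°).
Interpolate at f = 1/2 with slerp weights a = sin((1−f)δ)/sin δ ≈ 1.024, b = sin(fδ)/sin δ ≈ 1.024.
p = a·p₁ + b·p₂ ≈ (0.841, 0.519, 0.151); φ = arcsin(p_z) ≈ 8.71°, λ = atan2(p_y, p_x) ≈ 31.70°.

≈ 9°N, 32°E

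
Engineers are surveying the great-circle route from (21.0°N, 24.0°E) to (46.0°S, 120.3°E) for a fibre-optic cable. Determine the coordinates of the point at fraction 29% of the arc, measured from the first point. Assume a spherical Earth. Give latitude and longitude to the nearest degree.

≈ (2°S, 47°E)

From cos δ = sin φ₁ sin φ₂ + cos φ₁ cos φ₂ cos Δλ, the central angle is δ ≈ 1.906 rad (109.2°).
Interpolate at f = 0.29 with slerp weights a = sin((1−f)δ)/sin δ ≈ 1.034, b = sin(fδ)/sin δ ≈ 0.556.
p = a·p₁ + b·p₂ ≈ (0.687, 0.726, -0.029); φ = arcsin(p_z) ≈ -1.68°, λ = atan2(p_y, p_x) ≈ 46.58°.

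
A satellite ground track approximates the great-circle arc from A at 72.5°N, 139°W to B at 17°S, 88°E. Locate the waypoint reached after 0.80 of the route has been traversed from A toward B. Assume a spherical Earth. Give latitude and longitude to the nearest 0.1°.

≈ 6.0°N, 93.8°E

The haversine formula gives a central angle δ ≈ 2.066 rad (118.4°) between the endpoints.
Interpolate at f = 0.80 with slerp weights a = sin((1−f)δ)/sin δ ≈ 0.456, b = sin(fδ)/sin δ ≈ 1.133.
p = a·p₁ + b·p₂ ≈ (-0.066, 0.992, 0.104); φ = arcsin(p_z) ≈ 5.97°, λ = atan2(p_y, p_x) ≈ 93.79°.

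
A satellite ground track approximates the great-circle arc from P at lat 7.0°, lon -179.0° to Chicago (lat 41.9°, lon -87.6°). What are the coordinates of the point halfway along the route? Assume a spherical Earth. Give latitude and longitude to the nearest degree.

≈ lat 33°, lon -142°

Convert each endpoint to a unit vector on the sphere (x = cos φ cos λ, y = cos φ sin λ, z = sin φ).
The central angle between the endpoints is δ = arccos(p₁·p₂) ≈ 1.507 rad (86.4°).
Interpolate at f = 1/2 with slerp weights a = sin((1−f)δ)/sin δ ≈ 0.686, b = sin(fδ)/sin δ ≈ 0.686.
p = a·p₁ + b·p₂ ≈ (-0.659, -0.522, 0.542); φ = arcsin(p_z) ≈ 32.79°, λ = atan2(p_y, p_x) ≈ -141.63°.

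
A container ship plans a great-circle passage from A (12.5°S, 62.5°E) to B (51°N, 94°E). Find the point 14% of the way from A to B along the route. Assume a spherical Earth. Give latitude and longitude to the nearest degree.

The haversine formula gives a central angle δ ≈ 1.207 rad (69.2°) between the endpoints.
Interpolate at f = 0.14 with slerp weights a = sin((1−f)δ)/sin δ ≈ 0.922, b = sin(fδ)/sin δ ≈ 0.180.
p = a·p₁ + b·p₂ ≈ (0.408, 0.911, -0.060); φ = arcsin(p_z) ≈ -3.42°, λ = atan2(p_y, p_x) ≈ 65.90°.

≈ (3°S, 66°E)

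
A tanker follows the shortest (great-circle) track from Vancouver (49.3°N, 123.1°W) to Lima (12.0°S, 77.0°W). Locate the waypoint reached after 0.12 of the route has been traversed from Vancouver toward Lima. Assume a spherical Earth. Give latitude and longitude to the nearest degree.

The haversine formula gives a central angle δ ≈ 1.282 rad (73.5°) between the endpoints.
Interpolate at f = 0.12 with slerp weights a = sin((1−f)δ)/sin δ ≈ 0.943, b = sin(fδ)/sin δ ≈ 0.160.
p = a·p₁ + b·p₂ ≈ (-0.301, -0.667, 0.681); φ = arcsin(p_z) ≈ 42.96°, λ = atan2(p_y, p_x) ≈ -114.24°.

≈ 43°N, 114°W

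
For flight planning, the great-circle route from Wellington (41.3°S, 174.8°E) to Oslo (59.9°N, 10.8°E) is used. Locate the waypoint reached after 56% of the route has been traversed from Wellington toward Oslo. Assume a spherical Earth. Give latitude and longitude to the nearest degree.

≈ 43°N, 143°E

Write both endpoints as unit vectors p₁, p₂ with components (cos φ cos λ, cos φ sin λ, sin φ).
The central angle between the endpoints is δ = arccos(p₁·p₂) ≈ 2.774 rad (158.9°).
Interpolate at f = 0.56 with slerp weights a = sin((1−f)δ)/sin δ ≈ 2.613, b = sin(fδ)/sin δ ≈ 2.782.
p = a·p₁ + b·p₂ ≈ (-0.585, 0.439, 0.682); φ = arcsin(p_z) ≈ 42.99°, λ = atan2(p_y, p_x) ≈ 143.08°.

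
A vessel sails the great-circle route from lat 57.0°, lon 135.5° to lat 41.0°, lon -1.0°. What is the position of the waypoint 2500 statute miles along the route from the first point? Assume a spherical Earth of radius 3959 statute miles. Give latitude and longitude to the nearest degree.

Write both endpoints as unit vectors p₁, p₂ with components (cos φ cos λ, cos φ sin λ, sin φ).
The central angle between the endpoints is δ = arccos(p₁·p₂) ≈ 1.316 rad (75.4°). The total great-circle distance is δ·R ≈ 1.316 × 3959 ≈ 5210 mi, so the target fraction is f = 2500/5210 ≈ 0.480.
Interpolate at f ≈ 0.480 with slerp weights a = sin((1−f)δ)/sin δ ≈ 0.653, b = sin(fδ)/sin δ ≈ 0.610.
p = a·p₁ + b·p₂ ≈ (0.207, 0.241, 0.948); φ = arcsin(p_z) ≈ 71.48°, λ = atan2(p_y, p_x) ≈ 49.45°.

≈ lat 71°, lon 49°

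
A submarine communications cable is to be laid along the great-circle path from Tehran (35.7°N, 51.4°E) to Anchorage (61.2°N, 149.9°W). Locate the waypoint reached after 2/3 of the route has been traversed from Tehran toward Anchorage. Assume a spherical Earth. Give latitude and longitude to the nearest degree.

Write both endpoints as unit vectors p₁, p₂ with components (cos φ cos λ, cos φ sin λ, sin φ).
The central angle between the endpoints is δ = arccos(p₁·p₂) ≈ 1.423 rad (81.6°).
Interpolate at f = 2/3 with slerp weights a = sin((1−f)δ)/sin δ ≈ 0.462, b = sin(fδ)/sin δ ≈ 0.822.
p = a·p₁ + b·p₂ ≈ (-0.108, 0.095, 0.990); φ = arcsin(p_z) ≈ 81.72°, λ = atan2(p_y, p_x) ≈ 138.91°.

≈ 82°N, 139°E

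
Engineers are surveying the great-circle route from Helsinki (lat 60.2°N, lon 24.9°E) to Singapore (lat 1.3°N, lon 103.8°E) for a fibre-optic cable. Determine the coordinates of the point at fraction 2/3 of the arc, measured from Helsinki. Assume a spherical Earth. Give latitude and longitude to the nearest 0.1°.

Convert each endpoint to a unit vector on the sphere (x = cos φ cos λ, y = cos φ sin λ, z = sin φ).
The central angle between the endpoints is δ = arccos(p₁·p₂) ≈ 1.455 rad (83.4°).
Interpolate at f = 2/3 with slerp weights a = sin((1−f)δ)/sin δ ≈ 0.469, b = sin(fδ)/sin δ ≈ 0.831.
p = a·p₁ + b·p₂ ≈ (0.014, 0.905, 0.426); φ = arcsin(p_z) ≈ 25.22°, λ = atan2(p_y, p_x) ≈ 89.14°.

≈ lat 25.2°N, lon 89.1°E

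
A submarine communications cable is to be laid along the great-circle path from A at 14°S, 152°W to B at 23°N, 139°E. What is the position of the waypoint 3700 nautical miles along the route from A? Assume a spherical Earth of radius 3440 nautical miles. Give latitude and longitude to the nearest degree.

Write both endpoints as unit vectors p₁, p₂ with components (cos φ cos λ, cos φ sin λ, sin φ).
The central angle between the endpoints is δ = arccos(p₁·p₂) ≈ 1.343 rad (77.0°). The total great-circle distance is δ·R ≈ 1.343 × 3440 ≈ 4621 nmi, so the target fraction is f = 3700/4621 ≈ 0.801.
Interpolate at f ≈ 0.801 with slerp weights a = sin((1−f)δ)/sin δ ≈ 0.272, b = sin(fδ)/sin δ ≈ 0.903.
p = a·p₁ + b·p₂ ≈ (-0.860, 0.422, 0.287); φ = arcsin(p_z) ≈ 16.69°, λ = atan2(p_y, p_x) ≈ 153.88°.

≈ 17°N, 154°E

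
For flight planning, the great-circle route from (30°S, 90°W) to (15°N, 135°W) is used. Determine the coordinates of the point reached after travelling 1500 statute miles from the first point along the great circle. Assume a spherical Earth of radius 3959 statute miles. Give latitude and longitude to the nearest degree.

Convert each endpoint to a unit vector on the sphere (x = cos φ cos λ, y = cos φ sin λ, z = sin φ).
The central angle between the endpoints is δ = arccos(p₁·p₂) ≈ 1.090 rad (62.5°). The total great-circle distance is δ·R ≈ 1.090 × 3959 ≈ 4317 mi, so the target fraction is f = 1500/4317 ≈ 0.347.
Interpolate at f ≈ 0.347 with slerp weights a = sin((1−f)δ)/sin δ ≈ 0.736, b = sin(fδ)/sin δ ≈ 0.417.
p = a·p₁ + b·p₂ ≈ (-0.285, -0.923, -0.260); φ = arcsin(p_z) ≈ -15.08°, λ = atan2(p_y, p_x) ≈ -107.16°.

≈ (15°S, 107°W)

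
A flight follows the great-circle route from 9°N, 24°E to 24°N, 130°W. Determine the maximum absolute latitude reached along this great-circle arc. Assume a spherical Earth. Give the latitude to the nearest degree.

≈ 53°N

The great circle lies in the plane with unit normal n̂ = (p₁ × p₂)/|p₁ × p₂|.
Here n̂_z ≈ -0.595; the vertex latitude is φ_max = arccos|n̂_z| ≈ 53.5°.
Check via Clairaut: cos φ_max = |cos φ₁| · sin C = cos(9.0°)·sin(37.1°) ≈ 0.595, again giving ≈ 53.5°.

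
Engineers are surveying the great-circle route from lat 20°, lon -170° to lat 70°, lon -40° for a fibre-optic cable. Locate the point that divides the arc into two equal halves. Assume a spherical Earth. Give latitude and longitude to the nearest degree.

Convert each endpoint to a unit vector on the sphere (x = cos φ cos λ, y = cos φ sin λ, z = sin φ).
The central angle between the endpoints is δ = arccos(p₁·p₂) ≈ 1.456 rad (83.4°).
Interpolate at f = 1/2 with slerp weights a = sin((1−f)δ)/sin δ ≈ 0.670, b = sin(fδ)/sin δ ≈ 0.670.
p = a·p₁ + b·p₂ ≈ (-0.444, -0.257, 0.858); φ = arcsin(p_z) ≈ 59.13°, λ = atan2(p_y, p_x) ≈ -150.00°.

≈ lat 59°, lon -150°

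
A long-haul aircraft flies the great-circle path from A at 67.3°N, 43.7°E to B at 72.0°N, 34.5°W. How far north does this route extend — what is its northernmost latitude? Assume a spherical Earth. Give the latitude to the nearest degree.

The great circle lies in the plane with unit normal n̂ = (p₁ × p₂)/|p₁ × p₂|.
Here n̂_z ≈ -0.270; the vertex latitude is φ_max = arccos|n̂_z| ≈ 74.3°.

≈ 74°N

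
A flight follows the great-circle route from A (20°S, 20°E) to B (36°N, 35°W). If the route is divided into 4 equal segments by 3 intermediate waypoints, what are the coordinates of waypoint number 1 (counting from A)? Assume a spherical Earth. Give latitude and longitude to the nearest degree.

Write both endpoints as unit vectors p₁, p₂ with components (cos φ cos λ, cos φ sin λ, sin φ).
The central angle between the endpoints is δ = arccos(p₁·p₂) ≈ 1.334 rad (76.4°).
Interpolate at f = 1/4 with slerp weights a = sin((1−f)δ)/sin δ ≈ 0.866, b = sin(fδ)/sin δ ≈ 0.337.
p = a·p₁ + b·p₂ ≈ (0.988, 0.122, -0.098); φ = arcsin(p_z) ≈ -5.64°, λ = atan2(p_y, p_x) ≈ 7.04°.

≈ (6°S, 7°E)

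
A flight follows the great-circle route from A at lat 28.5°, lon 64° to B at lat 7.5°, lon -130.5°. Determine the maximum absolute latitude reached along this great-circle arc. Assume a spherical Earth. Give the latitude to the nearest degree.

≈ 70°

The great circle lies in the plane with unit normal n̂ = (p₁ × p₂)/|p₁ × p₂|.
Here n̂_z ≈ +0.349; the vertex latitude is φ_max = arccos|n̂_z| ≈ 69.5°.
Check via Clairaut: cos φ_max = |cos φ₁| · sin C = cos(28.5°)·sin(23.4°) ≈ 0.349, again giving ≈ 69.5°.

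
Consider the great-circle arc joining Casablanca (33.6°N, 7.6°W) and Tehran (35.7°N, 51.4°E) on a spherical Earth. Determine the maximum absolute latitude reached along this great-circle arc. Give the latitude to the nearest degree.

≈ 39°N

The great circle lies in the plane with unit normal n̂ = (p₁ × p₂)/|p₁ × p₂|.
Here n̂_z ≈ +0.782; the vertex latitude is φ_max = arccos|n̂_z| ≈ 38.5°.
Check via Clairaut: cos φ_max = |cos φ₁| · sin C = cos(33.6°)·sin(69.9°) ≈ 0.782, again giving ≈ 38.5°.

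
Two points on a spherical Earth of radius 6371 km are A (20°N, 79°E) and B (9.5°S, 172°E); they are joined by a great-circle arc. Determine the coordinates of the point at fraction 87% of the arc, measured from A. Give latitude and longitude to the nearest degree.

≈ (5°S, 160°E)

The haversine formula gives a central angle δ ≈ 1.676 rad (96.0°) between the endpoints.
Interpolate at f = 0.87 with slerp weights a = sin((1−f)δ)/sin δ ≈ 0.217, b = sin(fδ)/sin δ ≈ 0.999.
p = a·p₁ + b·p₂ ≈ (-0.937, 0.338, -0.091); φ = arcsin(p_z) ≈ -5.20°, λ = atan2(p_y, p_x) ≈ 160.18°.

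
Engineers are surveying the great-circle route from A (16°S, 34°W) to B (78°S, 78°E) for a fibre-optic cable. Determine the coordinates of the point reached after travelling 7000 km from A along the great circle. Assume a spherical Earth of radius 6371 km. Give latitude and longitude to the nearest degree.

Convert each endpoint to a unit vector on the sphere (x = cos φ cos λ, y = cos φ sin λ, z = sin φ).
The central angle between the endpoints is δ = arccos(p₁·p₂) ≈ 1.375 rad (78.8°). The total great-circle distance is δ·R ≈ 1.375 × 6371 ≈ 8759 km, so the target fraction is f = 7000/8759 ≈ 0.799.
Interpolate at f ≈ 0.799 with slerp weights a = sin((1−f)δ)/sin δ ≈ 0.278, b = sin(fδ)/sin δ ≈ 0.908.
p = a·p₁ + b·p₂ ≈ (0.261, 0.035, -0.965); φ = arcsin(p_z) ≈ -74.75°, λ = atan2(p_y, p_x) ≈ 7.71°.

≈ (75°S, 8°E)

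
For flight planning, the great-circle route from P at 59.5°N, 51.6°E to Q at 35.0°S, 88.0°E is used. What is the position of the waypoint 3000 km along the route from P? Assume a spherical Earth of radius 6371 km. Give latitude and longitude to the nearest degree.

Convert each endpoint to a unit vector on the sphere (x = cos φ cos λ, y = cos φ sin λ, z = sin φ).
The central angle between the endpoints is δ = arccos(p₁·p₂) ≈ 1.731 rad (99.2°). The total great-circle distance is δ·R ≈ 1.731 × 6371 ≈ 11029 km, so the target fraction is f = 3000/11029 ≈ 0.272.
Interpolate at f ≈ 0.272 with slerp weights a = sin((1−f)δ)/sin δ ≈ 0.965, b = sin(fδ)/sin δ ≈ 0.460.
p = a·p₁ + b·p₂ ≈ (0.317, 0.760, 0.567); φ = arcsin(p_z) ≈ 34.57°, λ = atan2(p_y, p_x) ≈ 67.34°.

≈ 35°N, 67°E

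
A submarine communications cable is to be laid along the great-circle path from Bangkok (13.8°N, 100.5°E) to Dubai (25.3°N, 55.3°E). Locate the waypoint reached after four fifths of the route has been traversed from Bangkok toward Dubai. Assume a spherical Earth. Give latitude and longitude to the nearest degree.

≈ (24°N, 65°E)

From cos δ = sin φ₁ sin φ₂ + cos φ₁ cos φ₂ cos Δλ, the central angle is δ ≈ 0.766 rad (43.9°).
Interpolate at f = 4/5 with slerp weights a = sin((1−f)δ)/sin δ ≈ 0.220, b = sin(fδ)/sin δ ≈ 0.830.
p = a·p₁ + b·p₂ ≈ (0.388, 0.827, 0.407); φ = arcsin(p_z) ≈ 24.02°, λ = atan2(p_y, p_x) ≈ 64.86°.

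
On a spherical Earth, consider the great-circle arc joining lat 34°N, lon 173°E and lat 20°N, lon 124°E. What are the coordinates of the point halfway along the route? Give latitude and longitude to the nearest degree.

≈ lat 29°N, lon 147°E

Write both endpoints as unit vectors p₁, p₂ with components (cos φ cos λ, cos φ sin λ, sin φ).
The central angle between the endpoints is δ = arccos(p₁·p₂) ≈ 0.792 rad (45.4°).
Interpolate at f = 1/2 with slerp weights a = sin((1−f)δ)/sin δ ≈ 0.542, b = sin(fδ)/sin δ ≈ 0.542.
p = a·p₁ + b·p₂ ≈ (-0.731, 0.477, 0.488); φ = arcsin(p_z) ≈ 29.24°, λ = atan2(p_y, p_x) ≈ 146.87°.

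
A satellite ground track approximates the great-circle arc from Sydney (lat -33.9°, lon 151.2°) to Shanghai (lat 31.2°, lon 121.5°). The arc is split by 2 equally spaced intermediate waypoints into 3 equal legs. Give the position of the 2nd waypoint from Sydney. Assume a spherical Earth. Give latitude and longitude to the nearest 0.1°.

≈ lat 9.6°, lon 131.7°

The haversine formula gives a central angle δ ≈ 1.237 rad (70.9°) between the endpoints.
Interpolate at f = 2/3 with slerp weights a = sin((1−f)δ)/sin δ ≈ 0.424, b = sin(fδ)/sin δ ≈ 0.777.
p = a·p₁ + b·p₂ ≈ (-0.656, 0.736, 0.166); φ = arcsin(p_z) ≈ 9.56°, λ = atan2(p_y, p_x) ≈ 131.69°.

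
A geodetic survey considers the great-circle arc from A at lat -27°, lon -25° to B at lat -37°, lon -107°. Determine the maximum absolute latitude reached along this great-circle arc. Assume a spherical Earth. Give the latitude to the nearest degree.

≈ -41°

The great circle lies in the plane with unit normal n̂ = (p₁ × p₂)/|p₁ × p₂|.
Here n̂_z ≈ -0.759; the vertex latitude is φ_max = arccos|n̂_z| ≈ 40.6°.
Check via Clairaut: cos φ_max = |cos φ₁| · sin C = cos(27.0°)·sin(121.6°) ≈ 0.759, again giving ≈ 40.6°.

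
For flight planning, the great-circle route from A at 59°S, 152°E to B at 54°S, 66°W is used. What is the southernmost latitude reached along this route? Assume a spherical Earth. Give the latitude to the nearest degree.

The great circle lies in the plane with unit normal n̂ = (p₁ × p₂)/|p₁ × p₂|.
Here n̂_z ≈ +0.209; the vertex latitude is φ_max = arccos|n̂_z| ≈ 77.9°.

≈ 78°S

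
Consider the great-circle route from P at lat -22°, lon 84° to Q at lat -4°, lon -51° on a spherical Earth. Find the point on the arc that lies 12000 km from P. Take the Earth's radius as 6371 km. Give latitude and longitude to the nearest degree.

Write both endpoints as unit vectors p₁, p₂ with components (cos φ cos λ, cos φ sin λ, sin φ).
The central angle between the endpoints is δ = arccos(p₁·p₂) ≈ 2.250 rad (128.9°). The total great-circle distance is δ·R ≈ 2.250 × 6371 ≈ 14332 km, so the target fraction is f = 12000/14332 ≈ 0.837.
Interpolate at f ≈ 0.837 with slerp weights a = sin((1−f)δ)/sin δ ≈ 0.460, b = sin(fδ)/sin δ ≈ 1.223.
p = a·p₁ + b·p₂ ≈ (0.812, -0.524, -0.258); φ = arcsin(p_z) ≈ -14.93°, λ = atan2(p_y, p_x) ≈ -32.82°.

≈ lat -15°, lon -33°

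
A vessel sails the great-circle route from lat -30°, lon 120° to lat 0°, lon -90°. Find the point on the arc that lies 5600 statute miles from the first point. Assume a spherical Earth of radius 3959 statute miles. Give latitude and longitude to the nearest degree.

≈ lat -40°, lon -136°

The haversine formula gives a central angle δ ≈ 2.419 rad (138.6°) between the endpoints. The total great-circle distance is δ·R ≈ 2.419 × 3959 ≈ 9576 mi, so the target fraction is f = 5600/9576 ≈ 0.585.
Interpolate at f ≈ 0.585 with slerp weights a = sin((1−f)δ)/sin δ ≈ 1.276, b = sin(fδ)/sin δ ≈ 1.493.
p = a·p₁ + b·p₂ ≈ (-0.552, -0.537, -0.638); φ = arcsin(p_z) ≈ -39.63°, λ = atan2(p_y, p_x) ≈ -135.83°.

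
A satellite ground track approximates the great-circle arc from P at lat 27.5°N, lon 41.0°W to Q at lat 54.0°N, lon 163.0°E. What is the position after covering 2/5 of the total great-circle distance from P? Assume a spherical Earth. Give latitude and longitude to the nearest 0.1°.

Convert each endpoint to a unit vector on the sphere (x = cos φ cos λ, y = cos φ sin λ, z = sin φ).
The central angle between the endpoints is δ = arccos(p₁·p₂) ≈ 1.674 rad (95.9°).
Interpolate at f = 2/5 with slerp weights a = sin((1−f)δ)/sin δ ≈ 0.848, b = sin(fδ)/sin δ ≈ 0.624.
p = a·p₁ + b·p₂ ≈ (0.217, -0.386, 0.896); φ = arcsin(p_z) ≈ 63.69°, λ = atan2(p_y, p_x) ≈ -60.66°.

≈ lat 63.7°N, lon 60.7°W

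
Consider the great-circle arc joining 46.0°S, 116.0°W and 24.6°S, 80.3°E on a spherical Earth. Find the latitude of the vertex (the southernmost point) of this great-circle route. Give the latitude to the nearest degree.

≈ 79°S

The great circle lies in the plane with unit normal n̂ = (p₁ × p₂)/|p₁ × p₂|.
Here n̂_z ≈ -0.186; the vertex latitude is φ_max = arccos|n̂_z| ≈ 79.3°.
Check via Clairaut: cos φ_max = |cos φ₁| · sin C = cos(46.0°)·sin(164.4°) ≈ 0.186, again giving ≈ 79.3°.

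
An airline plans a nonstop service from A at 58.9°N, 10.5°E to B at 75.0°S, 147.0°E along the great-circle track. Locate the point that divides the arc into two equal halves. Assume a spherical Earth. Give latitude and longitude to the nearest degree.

≈ 16°S, 39°E

The haversine formula gives a central angle δ ≈ 2.749 rad (157.5°) between the endpoints.
Interpolate at f = 1/2 with slerp weights a = sin((1−f)δ)/sin δ ≈ 2.566, b = sin(fδ)/sin δ ≈ 2.566.
p = a·p₁ + b·p₂ ≈ (0.746, 0.603, -0.281); φ = arcsin(p_z) ≈ -16.34°, λ = atan2(p_y, p_x) ≈ 38.95°.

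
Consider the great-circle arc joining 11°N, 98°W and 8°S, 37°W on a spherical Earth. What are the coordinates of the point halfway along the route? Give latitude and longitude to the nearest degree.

≈ 2°N, 67°W

Convert each endpoint to a unit vector on the sphere (x = cos φ cos λ, y = cos φ sin λ, z = sin φ).
The central angle between the endpoints is δ = arccos(p₁·p₂) ≈ 1.110 rad (63.6°).
Interpolate at f = 1/2 with slerp weights a = sin((1−f)δ)/sin δ ≈ 0.588, b = sin(fδ)/sin δ ≈ 0.588.
p = a·p₁ + b·p₂ ≈ (0.385, -0.922, 0.030); φ = arcsin(p_z) ≈ 1.74°, λ = atan2(p_y, p_x) ≈ -67.35°.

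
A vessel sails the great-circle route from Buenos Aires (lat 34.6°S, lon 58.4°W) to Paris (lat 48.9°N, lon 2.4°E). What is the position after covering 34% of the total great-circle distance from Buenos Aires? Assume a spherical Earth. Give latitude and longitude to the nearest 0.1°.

≈ lat 5.7°S, lon 39.4°W

Write both endpoints as unit vectors p₁, p₂ with components (cos φ cos λ, cos φ sin λ, sin φ).
The central angle between the endpoints is δ = arccos(p₁·p₂) ≈ 1.735 rad (99.4°).
Interpolate at f = 0.34 with slerp weights a = sin((1−f)δ)/sin δ ≈ 0.923, b = sin(fδ)/sin δ ≈ 0.564.
p = a·p₁ + b·p₂ ≈ (0.769, -0.632, -0.099); φ = arcsin(p_z) ≈ -5.70°, λ = atan2(p_y, p_x) ≈ -39.42°.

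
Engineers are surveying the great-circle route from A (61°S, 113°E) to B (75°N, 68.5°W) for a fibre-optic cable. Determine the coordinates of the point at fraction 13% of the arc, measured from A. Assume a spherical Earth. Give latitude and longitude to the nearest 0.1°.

≈ (39.4°S, 113.8°E)

Write both endpoints as unit vectors p₁, p₂ with components (cos φ cos λ, cos φ sin λ, sin φ).
The central angle between the endpoints is δ = arccos(p₁·p₂) ≈ 2.897 rad (166.0°).
Interpolate at f = 0.13 with slerp weights a = sin((1−f)δ)/sin δ ≈ 2.404, b = sin(fδ)/sin δ ≈ 1.519.
p = a·p₁ + b·p₂ ≈ (-0.311, 0.707, -0.635); φ = arcsin(p_z) ≈ -39.43°, λ = atan2(p_y, p_x) ≈ 113.76°.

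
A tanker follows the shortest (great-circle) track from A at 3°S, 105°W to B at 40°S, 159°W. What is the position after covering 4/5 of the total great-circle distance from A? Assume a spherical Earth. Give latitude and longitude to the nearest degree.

From cos δ = sin φ₁ sin φ₂ + cos φ₁ cos φ₂ cos Δλ, the central angle is δ ≈ 1.066 rad (61.1°).
Interpolate at f = 4/5 with slerp weights a = sin((1−f)δ)/sin δ ≈ 0.242, b = sin(fδ)/sin δ ≈ 0.860.
p = a·p₁ + b·p₂ ≈ (-0.678, -0.469, -0.566); φ = arcsin(p_z) ≈ -34.46°, λ = atan2(p_y, p_x) ≈ -145.30°.

≈ 34°S, 145°W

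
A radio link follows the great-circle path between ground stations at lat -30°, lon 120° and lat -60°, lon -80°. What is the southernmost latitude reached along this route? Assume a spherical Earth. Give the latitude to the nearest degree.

≈ -81°

The great circle lies in the plane with unit normal n̂ = (p₁ × p₂)/|p₁ × p₂|.
Here n̂_z ≈ +0.148; the vertex latitude is φ_max = arccos|n̂_z| ≈ 81.5°.
Check via Clairaut: cos φ_max = |cos φ₁| · sin C = cos(30.0°)·sin(170.2°) ≈ 0.148, again giving ≈ 81.5°.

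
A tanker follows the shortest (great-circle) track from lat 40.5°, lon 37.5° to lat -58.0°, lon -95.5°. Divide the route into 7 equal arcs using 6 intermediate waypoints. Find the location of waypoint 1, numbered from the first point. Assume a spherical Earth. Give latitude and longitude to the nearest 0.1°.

≈ lat 24.3°, lon 22.0°

From cos δ = sin φ₁ sin φ₂ + cos φ₁ cos φ₂ cos Δλ, the central angle is δ ≈ 2.542 rad (145.6°).
Interpolate at f = 1/7 with slerp weights a = sin((1−f)δ)/sin δ ≈ 1.454, b = sin(fδ)/sin δ ≈ 0.629.
p = a·p₁ + b·p₂ ≈ (0.845, 0.341, 0.411); φ = arcsin(p_z) ≈ 24.25°, λ = atan2(p_y, p_x) ≈ 21.98°.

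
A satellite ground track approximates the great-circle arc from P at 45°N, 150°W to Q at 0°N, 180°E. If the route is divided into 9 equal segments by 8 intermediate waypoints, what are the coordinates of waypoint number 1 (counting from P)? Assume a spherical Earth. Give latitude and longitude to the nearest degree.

Write both endpoints as unit vectors p₁, p₂ with components (cos φ cos λ, cos φ sin λ, sin φ).
The central angle between the endpoints is δ = arccos(p₁·p₂) ≈ 0.912 rad (52.2°).
Interpolate at f = 1/9 with slerp weights a = sin((1−f)δ)/sin δ ≈ 0.917, b = sin(fδ)/sin δ ≈ 0.128.
p = a·p₁ + b·p₂ ≈ (-0.689, -0.324, 0.648); φ = arcsin(p_z) ≈ 40.40°, λ = atan2(p_y, p_x) ≈ -154.82°.

≈ 40°N, 155°W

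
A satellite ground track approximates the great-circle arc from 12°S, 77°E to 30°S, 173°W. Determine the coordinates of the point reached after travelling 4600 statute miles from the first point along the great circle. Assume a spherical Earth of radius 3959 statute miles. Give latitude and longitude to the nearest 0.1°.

≈ 35.8°S, 146.6°E

Write both endpoints as unit vectors p₁, p₂ with components (cos φ cos λ, cos φ sin λ, sin φ).
The central angle between the endpoints is δ = arccos(p₁·p₂) ≈ 1.758 rad (100.7°). The total great-circle distance is δ·R ≈ 1.758 × 3959 ≈ 6959 mi, so the target fraction is f = 4600/6959 ≈ 0.661.
Interpolate at f ≈ 0.661 with slerp weights a = sin((1−f)δ)/sin δ ≈ 0.571, b = sin(fδ)/sin δ ≈ 0.934.
p = a·p₁ + b·p₂ ≈ (-0.677, 0.446, -0.586); φ = arcsin(p_z) ≈ -35.85°, λ = atan2(p_y, p_x) ≈ 146.64°.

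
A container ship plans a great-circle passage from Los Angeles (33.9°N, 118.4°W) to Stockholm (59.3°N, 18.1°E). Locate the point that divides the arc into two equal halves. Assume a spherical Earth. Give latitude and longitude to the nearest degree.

≈ 68°N, 81°W

From cos δ = sin φ₁ sin φ₂ + cos φ₁ cos φ₂ cos Δλ, the central angle is δ ≈ 1.398 rad (80.1°).
Interpolate at f = 1/2 with slerp weights a = sin((1−f)δ)/sin δ ≈ 0.653, b = sin(fδ)/sin δ ≈ 0.653.
p = a·p₁ + b·p₂ ≈ (0.059, -0.373, 0.926); φ = arcsin(p_z) ≈ 67.80°, λ = atan2(p_y, p_x) ≈ -81.00°.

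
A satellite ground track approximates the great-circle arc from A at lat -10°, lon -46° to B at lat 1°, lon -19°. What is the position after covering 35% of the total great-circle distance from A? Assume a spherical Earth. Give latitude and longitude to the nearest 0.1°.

From cos δ = sin φ₁ sin φ₂ + cos φ₁ cos φ₂ cos Δλ, the central angle is δ ≈ 0.507 rad (29.0°).
Interpolate at f = 0.35 with slerp weights a = sin((1−f)δ)/sin δ ≈ 0.666, b = sin(fδ)/sin δ ≈ 0.364.
p = a·p₁ + b·p₂ ≈ (0.800, -0.590, -0.109); φ = arcsin(p_z) ≈ -6.28°, λ = atan2(p_y, p_x) ≈ -36.44°.

≈ lat -6.3°, lon -36.4°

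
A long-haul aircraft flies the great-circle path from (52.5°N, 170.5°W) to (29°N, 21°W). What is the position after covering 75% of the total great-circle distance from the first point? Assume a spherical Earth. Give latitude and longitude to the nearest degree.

≈ (51°N, 32°W)

Write both endpoints as unit vectors p₁, p₂ with components (cos φ cos λ, cos φ sin λ, sin φ).
The central angle between the endpoints is δ = arccos(p₁·p₂) ≈ 1.645 rad (94.3°).
Interpolate at f = 0.75 with slerp weights a = sin((1−f)δ)/sin δ ≈ 0.401, b = sin(fδ)/sin δ ≈ 0.946.
p = a·p₁ + b·p₂ ≈ (0.532, -0.337, 0.777); φ = arcsin(p_z) ≈ 50.97°, λ = atan2(p_y, p_x) ≈ -32.34°.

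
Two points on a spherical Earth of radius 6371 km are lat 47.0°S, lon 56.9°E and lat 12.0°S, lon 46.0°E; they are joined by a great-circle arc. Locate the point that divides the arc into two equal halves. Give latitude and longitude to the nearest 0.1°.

≈ lat 29.6°S, lon 50.5°E

The haversine formula gives a central angle δ ≈ 0.632 rad (36.2°) between the endpoints.
Interpolate at f = 1/2 with slerp weights a = sin((1−f)δ)/sin δ ≈ 0.526, b = sin(fδ)/sin δ ≈ 0.526.
p = a·p₁ + b·p₂ ≈ (0.553, 0.671, -0.494); φ = arcsin(p_z) ≈ -29.61°, λ = atan2(p_y, p_x) ≈ 50.47°.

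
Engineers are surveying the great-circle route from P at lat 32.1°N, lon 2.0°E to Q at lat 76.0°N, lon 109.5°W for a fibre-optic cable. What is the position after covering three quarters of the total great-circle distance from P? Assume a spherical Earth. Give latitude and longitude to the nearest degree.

≈ lat 75°N, lon 43°W

Convert each endpoint to a unit vector on the sphere (x = cos φ cos λ, y = cos φ sin λ, z = sin φ).
The central angle between the endpoints is δ = arccos(p₁·p₂) ≈ 1.115 rad (63.9°).
Interpolate at f = 3/4 with slerp weights a = sin((1−f)δ)/sin δ ≈ 0.306, b = sin(fδ)/sin δ ≈ 0.826.
p = a·p₁ + b·p₂ ≈ (0.193, -0.179, 0.965); φ = arcsin(p_z) ≈ 74.74°, λ = atan2(p_y, p_x) ≈ -42.96°.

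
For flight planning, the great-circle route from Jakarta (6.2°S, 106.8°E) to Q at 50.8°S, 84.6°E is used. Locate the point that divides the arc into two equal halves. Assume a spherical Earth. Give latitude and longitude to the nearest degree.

From cos δ = sin φ₁ sin φ₂ + cos φ₁ cos φ₂ cos Δλ, the central angle is δ ≈ 0.843 rad (48.3°).
Interpolate at f = 1/2 with slerp weights a = sin((1−f)δ)/sin δ ≈ 0.548, b = sin(fδ)/sin δ ≈ 0.548.
p = a·p₁ + b·p₂ ≈ (-0.125, 0.866, -0.484); φ = arcsin(p_z) ≈ -28.93°, λ = atan2(p_y, p_x) ≈ 98.20°.

≈ 29°S, 98°E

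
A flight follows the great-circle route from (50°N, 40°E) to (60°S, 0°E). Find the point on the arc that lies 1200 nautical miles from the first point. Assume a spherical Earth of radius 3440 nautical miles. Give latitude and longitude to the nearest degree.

Convert each endpoint to a unit vector on the sphere (x = cos φ cos λ, y = cos φ sin λ, z = sin φ).
The central angle between the endpoints is δ = arccos(p₁·p₂) ≈ 2.001 rad (114.7°). The total great-circle distance is δ·R ≈ 2.001 × 3440 ≈ 6884 nmi, so the target fraction is f = 1200/6884 ≈ 0.174.
Interpolate at f ≈ 0.174 with slerp weights a = sin((1−f)δ)/sin δ ≈ 1.097, b = sin(fδ)/sin δ ≈ 0.376.
p = a·p₁ + b·p₂ ≈ (0.728, 0.453, 0.514); φ = arcsin(p_z) ≈ 30.96°, λ = atan2(p_y, p_x) ≈ 31.90°.

≈ (31°N, 32°E)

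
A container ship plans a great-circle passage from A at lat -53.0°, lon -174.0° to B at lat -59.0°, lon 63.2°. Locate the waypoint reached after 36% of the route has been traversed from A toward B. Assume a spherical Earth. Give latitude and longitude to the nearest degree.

≈ lat -69°, lon 156°

From cos δ = sin φ₁ sin φ₂ + cos φ₁ cos φ₂ cos Δλ, the central angle is δ ≈ 1.028 rad (58.9°).
Interpolate at f = 0.36 with slerp weights a = sin((1−f)δ)/sin δ ≈ 0.714, b = sin(fδ)/sin δ ≈ 0.422.
p = a·p₁ + b·p₂ ≈ (-0.329, 0.149, -0.932); φ = arcsin(p_z) ≈ -68.80°, λ = atan2(p_y, p_x) ≈ 155.62°.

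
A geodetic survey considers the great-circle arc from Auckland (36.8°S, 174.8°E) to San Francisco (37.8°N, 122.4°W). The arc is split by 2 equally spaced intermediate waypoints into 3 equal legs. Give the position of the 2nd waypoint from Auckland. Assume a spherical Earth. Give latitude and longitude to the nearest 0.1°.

From cos δ = sin φ₁ sin φ₂ + cos φ₁ cos φ₂ cos Δλ, the central angle is δ ≈ 1.649 rad (94.5°).
Interpolate at f = 2/3 with slerp weights a = sin((1−f)δ)/sin δ ≈ 0.524, b = sin(fδ)/sin δ ≈ 0.894.
p = a·p₁ + b·p₂ ≈ (-0.796, -0.558, 0.234); φ = arcsin(p_z) ≈ 13.52°, λ = atan2(p_y, p_x) ≈ -144.97°.

≈ 13.5°N, 145.0°W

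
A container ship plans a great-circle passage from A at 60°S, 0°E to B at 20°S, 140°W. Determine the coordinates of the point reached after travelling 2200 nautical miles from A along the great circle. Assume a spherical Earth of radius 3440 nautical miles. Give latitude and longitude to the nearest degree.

Write both endpoints as unit vectors p₁, p₂ with components (cos φ cos λ, cos φ sin λ, sin φ).
The central angle between the endpoints is δ = arccos(p₁·p₂) ≈ 1.635 rad (93.7°). The total great-circle distance is δ·R ≈ 1.635 × 3440 ≈ 5623 nmi, so the target fraction is f = 2200/5623 ≈ 0.391.
Interpolate at f ≈ 0.391 with slerp weights a = sin((1−f)δ)/sin δ ≈ 0.840, b = sin(fδ)/sin δ ≈ 0.598.
p = a·p₁ + b·p₂ ≈ (-0.010, -0.361, -0.932); φ = arcsin(p_z) ≈ -68.82°, λ = atan2(p_y, p_x) ≈ -91.63°.

≈ 69°S, 92°W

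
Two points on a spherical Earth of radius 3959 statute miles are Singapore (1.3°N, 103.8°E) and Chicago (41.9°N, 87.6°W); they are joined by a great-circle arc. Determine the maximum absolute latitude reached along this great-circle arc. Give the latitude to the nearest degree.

The great circle lies in the plane with unit normal n̂ = (p₁ × p₂)/|p₁ × p₂|.
Here n̂_z ≈ +0.210; the vertex latitude is φ_max = arccos|n̂_z| ≈ 77.9°.
Check via Clairaut: cos φ_max = |cos φ₁| · sin C = cos(1.3°)·sin(12.1°) ≈ 0.210, again giving ≈ 77.9°.

≈ 78°N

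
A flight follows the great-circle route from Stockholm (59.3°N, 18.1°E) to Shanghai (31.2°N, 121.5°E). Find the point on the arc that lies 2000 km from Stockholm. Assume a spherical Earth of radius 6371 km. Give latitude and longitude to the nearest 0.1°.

Write both endpoints as unit vectors p₁, p₂ with components (cos φ cos λ, cos φ sin λ, sin φ).
The central angle between the endpoints is δ = arccos(p₁·p₂) ≈ 1.219 rad (69.9°). The total great-circle distance is δ·R ≈ 1.219 × 6371 ≈ 7769 km, so the target fraction is f = 2000/7769 ≈ 0.257.
Interpolate at f ≈ 0.257 with slerp weights a = sin((1−f)δ)/sin δ ≈ 0.838, b = sin(fδ)/sin δ ≈ 0.329.
p = a·p₁ + b·p₂ ≈ (0.260, 0.373, 0.891); φ = arcsin(p_z) ≈ 62.98°, λ = atan2(p_y, p_x) ≈ 55.14°.

≈ 63.0°N, 55.1°E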